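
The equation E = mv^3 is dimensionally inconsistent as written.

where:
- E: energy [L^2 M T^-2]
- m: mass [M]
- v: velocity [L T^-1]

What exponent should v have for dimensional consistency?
The exponent of v should be 2: E = mv^2

The LHS E has dimensions [L^2 M T^-2]; v has dimensions [L T^-1].
As written, the RHS mv^3 (exponent 3 on v) has dimensions [L^3 M T^-3], which does not match.
With exponent 2, the RHS mv^2 has dimensions [L^2 M T^-2], matching the LHS.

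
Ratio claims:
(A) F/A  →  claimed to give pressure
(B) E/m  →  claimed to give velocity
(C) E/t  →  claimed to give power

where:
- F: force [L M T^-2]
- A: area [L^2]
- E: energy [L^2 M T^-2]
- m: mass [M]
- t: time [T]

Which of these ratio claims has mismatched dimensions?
(B) E/m does not give velocity

(A) F/A: [L^-1 M T^-2] = pressure [L^-1 M T^-2] ✓
(B) E/m: [L^2 T^-2] ≠ velocity [L T^-1] ✗
(C) E/t: [L^2 M T^-3] = power [L^2 M T^-3] ✓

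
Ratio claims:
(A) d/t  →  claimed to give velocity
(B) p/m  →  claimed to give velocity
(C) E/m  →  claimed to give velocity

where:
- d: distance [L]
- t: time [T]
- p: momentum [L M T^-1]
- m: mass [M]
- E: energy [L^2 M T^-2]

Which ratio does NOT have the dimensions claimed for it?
(C) E/m does not give velocity

(A) d/t: [L T^-1] = velocity [L T^-1] ✓
(B) p/m: [L T^-1] = velocity [L T^-1] ✓
(C) E/m: [L^2 T^-2] ≠ velocity [L T^-1] ✗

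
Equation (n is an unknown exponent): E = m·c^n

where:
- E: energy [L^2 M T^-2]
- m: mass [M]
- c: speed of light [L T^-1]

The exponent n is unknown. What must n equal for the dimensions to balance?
n = 2

E has dimensions [L^2 M T^-2]; c has dimensions [L T^-1].
The rest of the RHS has dimensions [M], so c^n must supply [L^2 T^-2].
With n = 2: m·c^2 has dimensions [L^2 M T^-2], matching the LHS ✓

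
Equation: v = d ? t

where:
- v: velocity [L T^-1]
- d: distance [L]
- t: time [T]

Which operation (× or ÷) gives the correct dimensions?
division (÷): v = d ÷ t

v [L T^-1]; d [L]; t [T].
d × t → [L T] ✗
d ÷ t → [L T^-1] ✓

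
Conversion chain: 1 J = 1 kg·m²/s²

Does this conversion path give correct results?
The chain is correct (no errors).

Correct: Joule is defined as kg·m²/s²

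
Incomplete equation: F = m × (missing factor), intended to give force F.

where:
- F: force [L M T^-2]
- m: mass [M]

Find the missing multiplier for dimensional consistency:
a (acceleration), dimensions [L T^-2]

F has dimensions [L M T^-2] and m has dimensions [M].
The missing factor must have dimensions [L M T^-2] / [M] = [L T^-2], i.e. acceleration (a).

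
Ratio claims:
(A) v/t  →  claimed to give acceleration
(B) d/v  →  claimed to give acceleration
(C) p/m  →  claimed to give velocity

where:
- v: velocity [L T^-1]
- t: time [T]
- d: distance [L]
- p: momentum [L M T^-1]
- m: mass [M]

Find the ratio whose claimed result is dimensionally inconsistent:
(B) d/v does not give acceleration

(A) v/t: [L T^-2] = acceleration [L T^-2] ✓
(B) d/v: [T] ≠ acceleration [L T^-2] ✗
(C) p/m: [L T^-1] = velocity [L T^-1] ✓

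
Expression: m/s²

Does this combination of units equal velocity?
No

The expression m/s² has dimensions [L T^-2], but velocity has dimensions [L T^-1].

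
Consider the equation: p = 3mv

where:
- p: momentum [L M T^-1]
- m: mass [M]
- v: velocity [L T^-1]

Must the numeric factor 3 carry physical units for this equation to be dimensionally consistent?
No

p has dimensions [L M T^-1] and mv already has dimensions [L M T^-1], so the equation balances without 3 contributing any dimensions. 3 is a pure (dimensionless) number; changing or removing it would not affect dimensional consistency.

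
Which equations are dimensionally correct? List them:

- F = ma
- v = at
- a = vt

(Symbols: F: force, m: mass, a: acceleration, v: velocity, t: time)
Dimensionally correct: F = ma, v = at
Dimensionally incorrect: a = vt
Ordered (correct first, then incorrect): F = ma, v = at, a = vt

- F = ma: LHS [L M T^-2], RHS [L M T^-2] → correct ✓
- v = at: LHS [L T^-1], RHS [L T^-1] → correct ✓
- a = vt: LHS [L T^-2], RHS [L] → incorrect ✗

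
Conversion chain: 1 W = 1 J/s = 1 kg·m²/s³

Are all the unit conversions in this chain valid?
The chain is correct (no errors).

Correct: Watt is Joule per second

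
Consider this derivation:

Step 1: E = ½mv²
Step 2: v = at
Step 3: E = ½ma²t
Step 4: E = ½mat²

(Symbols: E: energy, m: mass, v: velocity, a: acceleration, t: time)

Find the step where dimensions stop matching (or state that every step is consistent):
Step 3

Step 1: E = ½mv² → LHS [L^2 M T^-2], RHS [L^2 M T^-2] ✓
Step 2: v = at → LHS [L T^-1], RHS [L T^-1] ✓
Step 3: E = ½ma²t → LHS [L^2 M T^-2], RHS [L^2 M T^-3] ✗

The first dimensional inconsistency appears in step 3: E = ½ma²t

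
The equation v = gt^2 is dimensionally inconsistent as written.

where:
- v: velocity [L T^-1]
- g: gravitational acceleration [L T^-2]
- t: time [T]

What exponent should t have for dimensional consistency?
The exponent of t should be 1: v = gt

The LHS v has dimensions [L T^-1]; t has dimensions [T].
As written, the RHS gt^2 (exponent 2 on t) has dimensions [L], which does not match.
With exponent 1, the RHS gt has dimensions [L T^-1], matching the LHS.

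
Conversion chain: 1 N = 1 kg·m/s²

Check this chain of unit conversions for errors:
The chain is correct (no errors).

Correct: Newton is defined as kg·m/s²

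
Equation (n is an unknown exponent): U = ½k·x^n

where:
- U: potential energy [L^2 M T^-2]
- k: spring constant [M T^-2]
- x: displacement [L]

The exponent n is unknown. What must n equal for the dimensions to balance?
n = 2

U has dimensions [L^2 M T^-2]; x has dimensions [L].
The rest of the RHS has dimensions [M T^-2], so x^n must supply [L^2].
With n = 2: ½k·x^2 has dimensions [L^2 M T^-2], matching the LHS ✓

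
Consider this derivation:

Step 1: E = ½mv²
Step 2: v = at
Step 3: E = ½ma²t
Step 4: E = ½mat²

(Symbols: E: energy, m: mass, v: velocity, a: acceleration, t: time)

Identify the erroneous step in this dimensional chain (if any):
Step 3

Step 1: E = ½mv² → LHS [L^2 M T^-2], RHS [L^2 M T^-2] ✓
Step 2: v = at → LHS [L T^-1], RHS [L T^-1] ✓
Step 3: E = ½ma²t → LHS [L^2 M T^-2], RHS [L^2 M T^-3] ✗

The first dimensional inconsistency appears in step 3: E = ½ma²t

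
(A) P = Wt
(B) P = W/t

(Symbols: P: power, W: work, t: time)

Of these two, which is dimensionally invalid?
(A)

(A) P = Wt: LHS [L^2 M T^-3], RHS [L^2 M T^-1] ✗
(B) P = W/t: LHS [L^2 M T^-3], RHS [L^2 M T^-3] ✓

Expression (A) P = Wt is dimensionally incorrect.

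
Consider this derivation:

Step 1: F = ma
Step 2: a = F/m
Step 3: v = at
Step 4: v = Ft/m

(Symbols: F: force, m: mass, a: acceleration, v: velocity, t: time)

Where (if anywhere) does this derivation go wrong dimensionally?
No step introduces an error — all steps are dimensionally consistent.

Step 1: F = ma → LHS [L M T^-2], RHS [L M T^-2] ✓
Step 2: a = F/m → LHS [L T^-2], RHS [L T^-2] ✓
Step 3: v = at → LHS [L T^-1], RHS [L T^-1] ✓
Step 4: v = Ft/m → LHS [L T^-1], RHS [L T^-1] ✓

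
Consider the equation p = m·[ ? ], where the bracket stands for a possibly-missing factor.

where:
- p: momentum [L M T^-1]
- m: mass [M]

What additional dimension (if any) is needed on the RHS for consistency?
[L T^-1] — velocity (e.g. v)

p has dimensions [L M T^-1]; m has dimensions [M].
The bracketed factor must supply [L M T^-1] / [M] = [L T^-1].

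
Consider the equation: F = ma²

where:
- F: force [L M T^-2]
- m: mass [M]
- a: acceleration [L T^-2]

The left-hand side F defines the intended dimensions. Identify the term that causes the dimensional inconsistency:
The right-hand side term ma²

F has dimensions [L M T^-2], but ma² has dimensions [L^2 M T^-4], so the term ma² is dimensionally wrong for F.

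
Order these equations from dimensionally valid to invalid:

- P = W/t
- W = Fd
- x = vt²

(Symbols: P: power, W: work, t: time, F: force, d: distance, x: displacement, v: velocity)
Dimensionally correct: P = W/t, W = Fd
Dimensionally incorrect: x = vt²
Ordered (correct first, then incorrect): P = W/t, W = Fd, x = vt²

- P = W/t: LHS [L^2 M T^-3], RHS [L^2 M T^-3] → correct ✓
- W = Fd: LHS [L^2 M T^-2], RHS [L^2 M T^-2] → correct ✓
- x = vt²: LHS [L], RHS [L T] → incorrect ✗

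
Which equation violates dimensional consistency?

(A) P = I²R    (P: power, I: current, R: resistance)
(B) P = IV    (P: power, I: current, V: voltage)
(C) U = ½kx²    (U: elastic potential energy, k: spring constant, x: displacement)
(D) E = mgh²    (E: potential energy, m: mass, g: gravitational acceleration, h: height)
(D) E = mgh²

The equation (D) E = mgh² is dimensionally incorrect.

LHS (E): [L^2 M T^-2]
RHS (mgh²): [L^3 M T^-2] ✗

The dimensions do not match. The other three equations balance.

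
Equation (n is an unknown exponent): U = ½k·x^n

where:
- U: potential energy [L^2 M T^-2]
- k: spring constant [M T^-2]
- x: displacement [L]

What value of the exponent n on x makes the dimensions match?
n = 2

U has dimensions [L^2 M T^-2]; x has dimensions [L].
The rest of the RHS has dimensions [M T^-2], so x^n must supply [L^2].
With n = 2: ½k·x^2 has dimensions [L^2 M T^-2], matching the LHS ✓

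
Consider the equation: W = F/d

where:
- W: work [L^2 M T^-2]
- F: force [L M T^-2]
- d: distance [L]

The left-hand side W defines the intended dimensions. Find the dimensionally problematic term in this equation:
The right-hand side term F/d

W has dimensions [L^2 M T^-2], but F/d has dimensions [M T^-2], so the term F/d is dimensionally wrong for W.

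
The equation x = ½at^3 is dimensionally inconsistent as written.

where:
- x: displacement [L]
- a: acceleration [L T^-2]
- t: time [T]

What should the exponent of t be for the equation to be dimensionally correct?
The exponent of t should be 2: x = ½at^2

The LHS x has dimensions [L]; t has dimensions [T].
As written, the RHS ½at^3 (exponent 3 on t) has dimensions [L T], which does not match.
With exponent 2, the RHS ½at^2 has dimensions [L], matching the LHS.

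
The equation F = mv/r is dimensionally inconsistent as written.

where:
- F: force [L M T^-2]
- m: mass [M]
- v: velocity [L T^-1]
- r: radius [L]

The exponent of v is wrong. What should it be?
The exponent of v should be 2: F = mv^2/r

The LHS F has dimensions [L M T^-2]; v has dimensions [L T^-1].
As written, the RHS mv/r (exponent 1 on v) has dimensions [M T^-1], which does not match.
With exponent 2, the RHS mv^2/r has dimensions [L M T^-2], matching the LHS.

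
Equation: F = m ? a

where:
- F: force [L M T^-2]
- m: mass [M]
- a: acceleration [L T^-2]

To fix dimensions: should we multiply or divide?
multiplication (×): F = m × a

F [L M T^-2]; m [M]; a [L T^-2].
m × a → [L M T^-2] ✓
m ÷ a → [L^-1 M T^2] ✗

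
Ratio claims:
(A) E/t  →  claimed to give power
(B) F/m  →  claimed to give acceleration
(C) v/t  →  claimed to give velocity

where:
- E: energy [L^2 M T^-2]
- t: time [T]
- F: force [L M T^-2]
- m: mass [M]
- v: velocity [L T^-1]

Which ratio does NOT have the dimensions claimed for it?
(C) v/t does not give velocity

(A) E/t: [L^2 M T^-3] = power [L^2 M T^-3] ✓
(B) F/m: [L T^-2] = acceleration [L T^-2] ✓
(C) v/t: [L T^-2] ≠ velocity [L T^-1] ✗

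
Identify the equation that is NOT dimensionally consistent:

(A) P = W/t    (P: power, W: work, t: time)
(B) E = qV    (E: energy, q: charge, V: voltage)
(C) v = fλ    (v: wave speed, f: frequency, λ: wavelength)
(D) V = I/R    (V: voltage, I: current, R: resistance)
(D) V = I/R

The equation (D) V = I/R is dimensionally incorrect.

LHS (V): [I^-1 L^2 M T^-3]
RHS (I/R): [I^3 L^-2 M^-1 T^3] ✗

The dimensions do not match. The other three equations balance.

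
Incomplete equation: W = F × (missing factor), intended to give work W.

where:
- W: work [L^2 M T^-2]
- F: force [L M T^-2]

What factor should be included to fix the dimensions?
d (distance), dimensions [L]

W has dimensions [L^2 M T^-2] and F has dimensions [L M T^-2].
The missing factor must have dimensions [L^2 M T^-2] / [L M T^-2] = [L], i.e. distance (d).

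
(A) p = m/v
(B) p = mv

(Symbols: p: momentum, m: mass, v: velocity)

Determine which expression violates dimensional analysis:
(A)

(A) p = m/v: LHS [L M T^-1], RHS [L^-1 M T] ✗
(B) p = mv: LHS [L M T^-1], RHS [L M T^-1] ✓

Expression (A) p = m/v is dimensionally incorrect.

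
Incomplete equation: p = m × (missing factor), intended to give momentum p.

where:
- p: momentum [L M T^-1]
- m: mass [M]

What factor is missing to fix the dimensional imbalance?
v (velocity), dimensions [L T^-1]

p has dimensions [L M T^-1] and m has dimensions [M].
The missing factor must have dimensions [L M T^-1] / [M] = [L T^-1], i.e. velocity (v).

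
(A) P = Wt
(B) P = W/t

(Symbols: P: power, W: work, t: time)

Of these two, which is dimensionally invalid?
(A)

(A) P = Wt: LHS [L^2 M T^-3], RHS [L^2 M T^-1] ✗
(B) P = W/t: LHS [L^2 M T^-3], RHS [L^2 M T^-3] ✓

Expression (A) P = Wt is dimensionally incorrect.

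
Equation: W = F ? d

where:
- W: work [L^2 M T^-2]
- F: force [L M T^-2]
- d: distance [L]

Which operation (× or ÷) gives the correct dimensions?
multiplication (×): W = F × d

W [L^2 M T^-2]; F [L M T^-2]; d [L].
F × d → [L^2 M T^-2] ✓
F ÷ d → [M T^-2] ✗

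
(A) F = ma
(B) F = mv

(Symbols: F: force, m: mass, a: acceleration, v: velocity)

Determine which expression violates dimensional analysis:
(B)

(A) F = ma: LHS [L M T^-2], RHS [L M T^-2] ✓
(B) F = mv: LHS [L M T^-2], RHS [L M T^-1] ✗

Expression (B) F = mv is dimensionally incorrect.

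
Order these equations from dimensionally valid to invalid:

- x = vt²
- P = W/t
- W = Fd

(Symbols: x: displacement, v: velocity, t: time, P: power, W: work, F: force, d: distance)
Dimensionally correct: P = W/t, W = Fd
Dimensionally incorrect: x = vt²
Ordered (correct first, then incorrect): P = W/t, W = Fd, x = vt²

- x = vt²: LHS [L], RHS [L T] → incorrect ✗
- P = W/t: LHS [L^2 M T^-3], RHS [L^2 M T^-3] → correct ✓
- W = Fd: LHS [L^2 M T^-2], RHS [L^2 M T^-2] → correct ✓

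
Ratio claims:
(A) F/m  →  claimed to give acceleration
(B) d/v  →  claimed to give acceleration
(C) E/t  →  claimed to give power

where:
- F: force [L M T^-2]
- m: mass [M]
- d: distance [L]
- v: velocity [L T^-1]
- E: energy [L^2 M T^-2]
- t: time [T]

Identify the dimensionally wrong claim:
(B) d/v does not give acceleration

(A) F/m: [L T^-2] = acceleration [L T^-2] ✓
(B) d/v: [T] ≠ acceleration [L T^-2] ✗
(C) E/t: [L^2 M T^-3] = power [L^2 M T^-3] ✓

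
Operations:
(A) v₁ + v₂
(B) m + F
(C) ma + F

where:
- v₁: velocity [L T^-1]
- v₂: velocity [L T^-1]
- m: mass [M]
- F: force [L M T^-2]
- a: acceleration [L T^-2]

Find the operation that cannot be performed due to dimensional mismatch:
(B) m + F

(A) v₁ + v₂: v₁ [L T^-1] and v₂ [L T^-1] — same dimensions ✓
(B) m + F: m [M] and F [L M T^-2] — different dimensions cannot be added/subtracted ✗
(C) ma + F: ma [L M T^-2] and F [L M T^-2] — same dimensions ✓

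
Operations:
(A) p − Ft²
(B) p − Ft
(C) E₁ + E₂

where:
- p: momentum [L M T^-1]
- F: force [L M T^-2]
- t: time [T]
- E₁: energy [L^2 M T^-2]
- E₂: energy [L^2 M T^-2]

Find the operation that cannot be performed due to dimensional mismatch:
(A) p − Ft²

(A) p − Ft²: p [L M T^-1] and Ft² [L M] — different dimensions cannot be added/subtracted ✗
(B) p − Ft: p [L M T^-1] and Ft [L M T^-1] — same dimensions ✓
(C) E₁ + E₂: E₁ [L^2 M T^-2] and E₂ [L^2 M T^-2] — same dimensions ✓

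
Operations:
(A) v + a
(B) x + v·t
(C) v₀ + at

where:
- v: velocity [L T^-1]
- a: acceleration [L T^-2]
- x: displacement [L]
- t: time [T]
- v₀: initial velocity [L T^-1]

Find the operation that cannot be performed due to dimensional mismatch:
(A) v + a

(A) v + a: v [L T^-1] and a [L T^-2] — different dimensions cannot be added/subtracted ✗
(B) x + v·t: x [L] and v·t [L] — same dimensions ✓
(C) v₀ + at: v₀ [L T^-1] and at [L T^-1] — same dimensions ✓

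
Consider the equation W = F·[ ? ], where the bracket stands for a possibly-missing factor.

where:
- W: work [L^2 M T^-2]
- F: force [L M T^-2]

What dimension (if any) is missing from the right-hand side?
[L] — length (e.g. a distance d)

W has dimensions [L^2 M T^-2]; F has dimensions [L M T^-2].
The bracketed factor must supply [L^2 M T^-2] / [L M T^-2] = [L].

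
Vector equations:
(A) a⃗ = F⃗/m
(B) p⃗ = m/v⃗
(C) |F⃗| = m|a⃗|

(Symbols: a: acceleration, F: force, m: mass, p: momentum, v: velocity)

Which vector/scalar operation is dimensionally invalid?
(B) p⃗ = m/v⃗

(A) a⃗ = F⃗/m: LHS [L T^-2], RHS [L T^-2] ✓ — force (vector) divided by mass (scalar)
(B) p⃗ = m/v⃗: LHS [L M T^-1], RHS [L^-1 M T] ✗ — momentum is mass times velocity; should be mv⃗ (and division by a vector is undefined)
(C) |F⃗| = m|a⃗|: LHS [L M T^-2], RHS [L M T^-2] ✓ — magnitudes of vectors are scalars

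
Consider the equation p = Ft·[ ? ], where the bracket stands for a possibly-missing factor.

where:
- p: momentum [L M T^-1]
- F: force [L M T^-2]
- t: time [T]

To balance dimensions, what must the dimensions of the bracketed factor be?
Nothing is missing — the bracketed factor must be dimensionless.

p has dimensions [L M T^-1] and Ft already has dimensions [L M T^-1], so p = Ft is dimensionally complete.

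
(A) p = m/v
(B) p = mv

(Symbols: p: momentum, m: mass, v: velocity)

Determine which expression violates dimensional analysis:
(A)

(A) p = m/v: LHS [L M T^-1], RHS [L^-1 M T] ✗
(B) p = mv: LHS [L M T^-1], RHS [L M T^-1] ✓

Expression (A) p = m/v is dimensionally incorrect.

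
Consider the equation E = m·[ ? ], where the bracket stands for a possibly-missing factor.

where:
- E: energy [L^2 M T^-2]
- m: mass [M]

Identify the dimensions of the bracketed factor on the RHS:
[L^2 T^-2] — velocity squared (e.g. v²)

E has dimensions [L^2 M T^-2]; m has dimensions [M].
The bracketed factor must supply [L^2 M T^-2] / [M] = [L^2 T^-2].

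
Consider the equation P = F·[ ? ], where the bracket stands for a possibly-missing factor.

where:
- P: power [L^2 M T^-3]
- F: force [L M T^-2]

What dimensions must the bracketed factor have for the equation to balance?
[L T^-1] — velocity (e.g. v)

P has dimensions [L^2 M T^-3]; F has dimensions [L M T^-2].
The bracketed factor must supply [L^2 M T^-3] / [L M T^-2] = [L T^-1].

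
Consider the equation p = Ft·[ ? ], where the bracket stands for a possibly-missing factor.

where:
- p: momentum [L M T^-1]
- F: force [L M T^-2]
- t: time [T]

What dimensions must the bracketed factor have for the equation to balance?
Nothing is missing — the bracketed factor must be dimensionless.

p has dimensions [L M T^-1] and Ft already has dimensions [L M T^-1], so p = Ft is dimensionally complete.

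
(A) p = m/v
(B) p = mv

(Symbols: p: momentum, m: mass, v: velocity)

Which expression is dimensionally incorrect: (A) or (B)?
(A)

(A) p = m/v: LHS [L M T^-1], RHS [L^-1 M T] ✗
(B) p = mv: LHS [L M T^-1], RHS [L M T^-1] ✓

Expression (A) p = m/v is dimensionally incorrect.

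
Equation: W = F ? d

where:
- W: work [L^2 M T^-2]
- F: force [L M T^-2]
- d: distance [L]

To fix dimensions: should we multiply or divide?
multiplication (×): W = F × d

W [L^2 M T^-2]; F [L M T^-2]; d [L].
F × d → [L^2 M T^-2] ✓
F ÷ d → [M T^-2] ✗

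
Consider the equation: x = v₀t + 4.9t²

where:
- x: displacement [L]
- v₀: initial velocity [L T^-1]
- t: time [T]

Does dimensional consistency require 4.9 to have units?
Yes

x has dimensions [L], while t² alone has dimensions [T^2]. For the equation to balance, the factor 4.9 must carry dimensions [L T^-2] — it is a dimensional constant (a numerical value of a physical quantity with its units suppressed), not a pure number.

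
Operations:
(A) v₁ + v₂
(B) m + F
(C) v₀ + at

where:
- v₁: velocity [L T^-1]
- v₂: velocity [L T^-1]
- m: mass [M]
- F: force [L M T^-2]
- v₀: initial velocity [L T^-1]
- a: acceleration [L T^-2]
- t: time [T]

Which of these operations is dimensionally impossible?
(B) m + F

(A) v₁ + v₂: v₁ [L T^-1] and v₂ [L T^-1] — same dimensions ✓
(B) m + F: m [M] and F [L M T^-2] — different dimensions cannot be added/subtracted ✗
(C) v₀ + at: v₀ [L T^-1] and at [L T^-1] — same dimensions ✓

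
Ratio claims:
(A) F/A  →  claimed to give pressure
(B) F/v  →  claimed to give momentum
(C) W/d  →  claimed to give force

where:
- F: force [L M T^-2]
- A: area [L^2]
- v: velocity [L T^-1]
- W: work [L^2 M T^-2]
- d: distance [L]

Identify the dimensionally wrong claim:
(B) F/v does not give momentum

(A) F/A: [L^-1 M T^-2] = pressure [L^-1 M T^-2] ✓
(B) F/v: [M T^-1] ≠ momentum [L M T^-1] ✗
(C) W/d: [L M T^-2] = force [L M T^-2] ✓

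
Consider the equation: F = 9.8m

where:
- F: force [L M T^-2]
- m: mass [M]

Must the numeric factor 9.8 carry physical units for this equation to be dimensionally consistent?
Yes

F has dimensions [L M T^-2], while m alone has dimensions [M]. For the equation to balance, the factor 9.8 must carry dimensions [L T^-2] — it is a dimensional constant (a numerical value of a physical quantity with its units suppressed), not a pure number.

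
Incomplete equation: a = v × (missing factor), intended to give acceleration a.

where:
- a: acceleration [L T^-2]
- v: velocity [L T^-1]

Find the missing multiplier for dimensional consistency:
1/t (inverse time), dimensions [T^-1]

a has dimensions [L T^-2] and v has dimensions [L T^-1].
The missing factor must have dimensions [L T^-2] / [L T^-1] = [T^-1], i.e. inverse time (1/t).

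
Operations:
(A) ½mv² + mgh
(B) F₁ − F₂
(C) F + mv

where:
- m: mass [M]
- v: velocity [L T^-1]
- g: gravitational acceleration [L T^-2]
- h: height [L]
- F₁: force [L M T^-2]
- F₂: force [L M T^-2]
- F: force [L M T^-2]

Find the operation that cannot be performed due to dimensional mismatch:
(C) F + mv

(A) ½mv² + mgh: ½mv² [L^2 M T^-2] and mgh [L^2 M T^-2] — same dimensions ✓
(B) F₁ − F₂: F₁ [L M T^-2] and F₂ [L M T^-2] — same dimensions ✓
(C) F + mv: F [L M T^-2] and mv [L M T^-1] — different dimensions cannot be added/subtracted ✗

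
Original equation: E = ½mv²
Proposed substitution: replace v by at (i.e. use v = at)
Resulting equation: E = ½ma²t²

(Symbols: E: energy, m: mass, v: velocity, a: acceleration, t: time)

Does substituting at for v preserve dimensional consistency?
Yes

[v] = [L T^-1] and [at] = [L T^-1]. These match, so the substitution replaces a quantity by one of the same dimensions and the result E = ½ma²t² has LHS [L^2 M T^-2] vs RHS [L^2 M T^-2] — still consistent.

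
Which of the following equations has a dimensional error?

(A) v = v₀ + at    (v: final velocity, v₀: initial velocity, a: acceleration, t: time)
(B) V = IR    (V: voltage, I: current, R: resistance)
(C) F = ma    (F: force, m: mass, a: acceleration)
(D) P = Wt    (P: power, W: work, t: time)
(D) P = Wt

The equation (D) P = Wt is dimensionally incorrect.

LHS (P): [L^2 M T^-3]
RHS (Wt): [L^2 M T^-1] ✗

The dimensions do not match. The other three equations balance.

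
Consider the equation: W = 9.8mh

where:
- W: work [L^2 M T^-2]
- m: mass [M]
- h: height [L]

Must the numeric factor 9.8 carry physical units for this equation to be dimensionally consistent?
Yes

W has dimensions [L^2 M T^-2], while mh alone has dimensions [L M]. For the equation to balance, the factor 9.8 must carry dimensions [L T^-2] — it is a dimensional constant (a numerical value of a physical quantity with its units suppressed), not a pure number.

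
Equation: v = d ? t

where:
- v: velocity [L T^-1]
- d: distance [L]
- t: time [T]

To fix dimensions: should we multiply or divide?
division (÷): v = d ÷ t

v [L T^-1]; d [L]; t [T].
d × t → [L T] ✗
d ÷ t → [L T^-1] ✓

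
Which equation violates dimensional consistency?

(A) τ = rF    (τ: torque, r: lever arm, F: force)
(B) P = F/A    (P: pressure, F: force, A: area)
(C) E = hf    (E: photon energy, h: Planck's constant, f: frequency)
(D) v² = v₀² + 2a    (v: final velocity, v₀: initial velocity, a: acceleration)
(D) v² = v₀² + 2a

The equation (D) v² = v₀² + 2a is dimensionally incorrect.

LHS (v²): [L^2 T^-2]
RHS terms:
  - v₀²: [L^2 T^-2] ✓
  - 2a: [L T^-2] ✗ (does not match LHS)

The dimensions do not match. The other three equations balance.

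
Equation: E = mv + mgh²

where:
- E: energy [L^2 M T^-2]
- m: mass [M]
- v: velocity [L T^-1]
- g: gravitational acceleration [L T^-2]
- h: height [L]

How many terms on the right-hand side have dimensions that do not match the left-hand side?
2

LHS E: [L^2 M T^-2]
- mv: [L M T^-1] ✗
- mgh²: [L^3 M T^-2] ✗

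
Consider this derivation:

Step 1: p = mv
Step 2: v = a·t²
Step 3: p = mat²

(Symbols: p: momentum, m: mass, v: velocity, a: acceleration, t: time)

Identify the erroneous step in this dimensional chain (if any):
Step 2

Step 1: p = mv → LHS [L M T^-1], RHS [L M T^-1] ✓
Step 2: v = a·t² → LHS [L T^-1], RHS [L] ✗

The first dimensional inconsistency appears in step 2: v = a·t²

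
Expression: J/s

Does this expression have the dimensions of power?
Yes

The expression J/s has dimensions [L^2 M T^-3], which is exactly power [L^2 M T^-3].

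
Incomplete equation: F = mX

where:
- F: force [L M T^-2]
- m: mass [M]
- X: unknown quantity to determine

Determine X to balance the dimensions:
X = a (acceleration), dimensions [L T^-2]

F has dimensions [L M T^-2]; the rest of the RHS (m) has dimensions [M].
So X must have dimensions [L T^-2] — X = a (acceleration).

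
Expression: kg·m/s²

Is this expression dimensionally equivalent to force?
Yes

The expression kg·m/s² has dimensions [L M T^-2], which is exactly force [L M T^-2].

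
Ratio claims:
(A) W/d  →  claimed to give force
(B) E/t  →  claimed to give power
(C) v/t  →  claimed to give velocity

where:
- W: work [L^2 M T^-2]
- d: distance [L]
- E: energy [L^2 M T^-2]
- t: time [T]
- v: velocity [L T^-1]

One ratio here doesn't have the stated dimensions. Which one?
(C) v/t does not give velocity

(A) W/d: [L M T^-2] = force [L M T^-2] ✓
(B) E/t: [L^2 M T^-3] = power [L^2 M T^-3] ✓
(C) v/t: [L T^-2] ≠ velocity [L T^-1] ✗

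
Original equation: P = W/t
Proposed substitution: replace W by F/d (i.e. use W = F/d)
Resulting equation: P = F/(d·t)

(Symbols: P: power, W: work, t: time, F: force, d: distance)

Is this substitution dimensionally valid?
No

[W] = [L^2 M T^-2] and [F/d] = [M T^-2]. These differ, so the substitution replaces a quantity by one of different dimensions and the result P = F/(d·t) has LHS [L^2 M T^-3] vs RHS [M T^-3] — inconsistent.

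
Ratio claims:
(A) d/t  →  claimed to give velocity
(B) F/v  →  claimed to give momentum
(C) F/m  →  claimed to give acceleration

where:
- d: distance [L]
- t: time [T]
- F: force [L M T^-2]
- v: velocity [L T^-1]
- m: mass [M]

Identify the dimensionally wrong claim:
(B) F/v does not give momentum

(A) d/t: [L T^-1] = velocity [L T^-1] ✓
(B) F/v: [M T^-1] ≠ momentum [L M T^-1] ✗
(C) F/m: [L T^-2] = acceleration [L T^-2] ✓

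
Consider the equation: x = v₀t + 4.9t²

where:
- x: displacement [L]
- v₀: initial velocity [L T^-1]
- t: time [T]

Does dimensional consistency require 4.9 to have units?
Yes

x has dimensions [L], while t² alone has dimensions [T^2]. For the equation to balance, the factor 4.9 must carry dimensions [L T^-2] — it is a dimensional constant (a numerical value of a physical quantity with its units suppressed), not a pure number.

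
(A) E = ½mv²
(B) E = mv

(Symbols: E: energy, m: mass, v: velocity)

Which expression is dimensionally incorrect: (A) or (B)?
(B)

(A) E = ½mv²: LHS [L^2 M T^-2], RHS [L^2 M T^-2] ✓
(B) E = mv: LHS [L^2 M T^-2], RHS [L M T^-1] ✗

Expression (B) E = mv is dimensionally incorrect.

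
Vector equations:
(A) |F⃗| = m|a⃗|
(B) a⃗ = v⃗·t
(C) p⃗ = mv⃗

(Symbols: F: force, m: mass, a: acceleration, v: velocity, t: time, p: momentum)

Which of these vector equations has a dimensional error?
(B) a⃗ = v⃗·t

(A) |F⃗| = m|a⃗|: LHS [L M T^-2], RHS [L M T^-2] ✓ — magnitudes of vectors are scalars
(B) a⃗ = v⃗·t: LHS [L T^-2], RHS [L] ✗ — acceleration is velocity per time; should be v⃗/t
(C) p⃗ = mv⃗: LHS [L M T^-1], RHS [L M T^-1] ✓ — mass (scalar) times velocity (vector)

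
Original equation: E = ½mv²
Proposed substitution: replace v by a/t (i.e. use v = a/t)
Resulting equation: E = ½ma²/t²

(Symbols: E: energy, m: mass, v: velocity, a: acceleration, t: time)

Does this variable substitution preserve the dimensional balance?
No

[v] = [L T^-1] and [a/t] = [L T^-3]. These differ, so the substitution replaces a quantity by one of different dimensions and the result E = ½ma²/t² has LHS [L^2 M T^-2] vs RHS [L^2 M T^-6] — inconsistent.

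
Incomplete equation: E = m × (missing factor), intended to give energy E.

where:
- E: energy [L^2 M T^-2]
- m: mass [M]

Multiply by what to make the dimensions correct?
v² (velocity squared), dimensions [L^2 T^-2]

E has dimensions [L^2 M T^-2] and m has dimensions [M].
The missing factor must have dimensions [L^2 M T^-2] / [M] = [L^2 T^-2], i.e. velocity squared (v²).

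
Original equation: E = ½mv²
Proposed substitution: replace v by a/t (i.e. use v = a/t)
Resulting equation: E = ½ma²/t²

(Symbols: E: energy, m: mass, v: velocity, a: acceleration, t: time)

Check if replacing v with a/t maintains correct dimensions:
No

[v] = [L T^-1] and [a/t] = [L T^-3]. These differ, so the substitution replaces a quantity by one of different dimensions and the result E = ½ma²/t² has LHS [L^2 M T^-2] vs RHS [L^2 M T^-6] — inconsistent.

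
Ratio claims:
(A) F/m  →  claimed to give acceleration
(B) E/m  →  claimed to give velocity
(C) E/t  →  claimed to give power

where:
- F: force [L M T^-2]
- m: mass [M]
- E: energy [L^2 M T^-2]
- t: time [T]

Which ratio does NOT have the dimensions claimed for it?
(B) E/m does not give velocity

(A) F/m: [L T^-2] = acceleration [L T^-2] ✓
(B) E/m: [L^2 T^-2] ≠ velocity [L T^-1] ✗
(C) E/t: [L^2 M T^-3] = power [L^2 M T^-3] ✓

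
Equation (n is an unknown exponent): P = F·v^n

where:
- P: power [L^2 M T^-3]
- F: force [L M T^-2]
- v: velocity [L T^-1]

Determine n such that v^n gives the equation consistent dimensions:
n = 1

P has dimensions [L^2 M T^-3]; v has dimensions [L T^-1].
The rest of the RHS has dimensions [L M T^-2], so v^n must supply [L T^-1].
With n = 1: F·v^1 has dimensions [L^2 M T^-3], matching the LHS ✓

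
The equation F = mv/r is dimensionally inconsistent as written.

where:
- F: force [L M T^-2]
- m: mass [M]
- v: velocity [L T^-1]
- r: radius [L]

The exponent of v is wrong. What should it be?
The exponent of v should be 2: F = mv^2/r

The LHS F has dimensions [L M T^-2]; v has dimensions [L T^-1].
As written, the RHS mv/r (exponent 1 on v) has dimensions [M T^-1], which does not match.
With exponent 2, the RHS mv^2/r has dimensions [L M T^-2], matching the LHS.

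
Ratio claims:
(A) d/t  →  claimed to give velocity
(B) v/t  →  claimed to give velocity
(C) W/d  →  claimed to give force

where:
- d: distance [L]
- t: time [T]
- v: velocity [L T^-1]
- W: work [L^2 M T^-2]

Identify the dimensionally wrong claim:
(B) v/t does not give velocity

(A) d/t: [L T^-1] = velocity [L T^-1] ✓
(B) v/t: [L T^-2] ≠ velocity [L T^-1] ✗
(C) W/d: [L M T^-2] = force [L M T^-2] ✓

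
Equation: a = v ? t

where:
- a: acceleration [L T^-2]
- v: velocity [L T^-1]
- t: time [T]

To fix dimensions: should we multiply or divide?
division (÷): a = v ÷ t

a [L T^-2]; v [L T^-1]; t [T].
v × t → [L] ✗
v ÷ t → [L T^-2] ✓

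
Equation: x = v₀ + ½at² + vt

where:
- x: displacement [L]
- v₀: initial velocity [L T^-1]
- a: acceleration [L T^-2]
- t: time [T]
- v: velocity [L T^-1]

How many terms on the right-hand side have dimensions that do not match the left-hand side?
1

LHS x: [L]
- v₀: [L T^-1] ✗
- ½at²: [L] ✓
- vt: [L] ✓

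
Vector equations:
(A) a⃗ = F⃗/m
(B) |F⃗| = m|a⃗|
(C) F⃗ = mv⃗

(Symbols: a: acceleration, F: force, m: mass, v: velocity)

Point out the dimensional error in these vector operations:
(C) F⃗ = mv⃗

(A) a⃗ = F⃗/m: LHS [L T^-2], RHS [L T^-2] ✓ — force (vector) divided by mass (scalar)
(B) |F⃗| = m|a⃗|: LHS [L M T^-2], RHS [L M T^-2] ✓ — magnitudes of vectors are scalars
(C) F⃗ = mv⃗: LHS [L M T^-2], RHS [L M T^-1] ✗ — mass times velocity is momentum, not force; should be ma⃗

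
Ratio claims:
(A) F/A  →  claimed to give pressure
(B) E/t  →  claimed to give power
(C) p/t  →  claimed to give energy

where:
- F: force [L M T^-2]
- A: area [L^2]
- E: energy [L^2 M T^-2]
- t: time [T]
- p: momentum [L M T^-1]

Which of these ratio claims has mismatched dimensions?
(C) p/t does not give energy

(A) F/A: [L^-1 M T^-2] = pressure [L^-1 M T^-2] ✓
(B) E/t: [L^2 M T^-3] = power [L^2 M T^-3] ✓
(C) p/t: [L M T^-2] ≠ energy [L^2 M T^-2] ✗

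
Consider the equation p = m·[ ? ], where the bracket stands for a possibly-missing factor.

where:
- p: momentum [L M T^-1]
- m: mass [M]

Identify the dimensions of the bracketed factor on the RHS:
[L T^-1] — velocity (e.g. v)

p has dimensions [L M T^-1]; m has dimensions [M].
The bracketed factor must supply [L M T^-1] / [M] = [L T^-1].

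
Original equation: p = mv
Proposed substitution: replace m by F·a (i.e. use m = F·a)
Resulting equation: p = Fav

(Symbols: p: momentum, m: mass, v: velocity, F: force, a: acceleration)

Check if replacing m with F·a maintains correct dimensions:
No

[m] = [M] and [F·a] = [L^2 M T^-4]. These differ, so the substitution replaces a quantity by one of different dimensions and the result p = Fav has LHS [L M T^-1] vs RHS [L^3 M T^-5] — inconsistent.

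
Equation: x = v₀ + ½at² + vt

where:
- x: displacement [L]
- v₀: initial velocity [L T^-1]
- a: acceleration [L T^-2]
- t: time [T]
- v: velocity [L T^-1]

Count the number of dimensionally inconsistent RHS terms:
1

LHS x: [L]
- v₀: [L T^-1] ✗
- ½at²: [L] ✓
- vt: [L] ✓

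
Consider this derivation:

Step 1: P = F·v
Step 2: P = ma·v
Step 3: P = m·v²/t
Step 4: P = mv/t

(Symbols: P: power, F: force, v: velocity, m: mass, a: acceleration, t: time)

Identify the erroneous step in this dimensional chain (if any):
Step 4

Step 1: P = F·v → LHS [L^2 M T^-3], RHS [L^2 M T^-3] ✓
Step 2: P = ma·v → LHS [L^2 M T^-3], RHS [L^2 M T^-3] ✓
Step 3: P = m·v²/t → LHS [L^2 M T^-3], RHS [L^2 M T^-3] ✓
Step 4: P = mv/t → LHS [L^2 M T^-3], RHS [L M T^-2] ✗

The first dimensional inconsistency appears in step 4: P = mv/t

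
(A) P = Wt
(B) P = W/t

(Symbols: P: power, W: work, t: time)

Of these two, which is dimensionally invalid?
(A)

(A) P = Wt: LHS [L^2 M T^-3], RHS [L^2 M T^-1] ✗
(B) P = W/t: LHS [L^2 M T^-3], RHS [L^2 M T^-3] ✓

Expression (A) P = Wt is dimensionally incorrect.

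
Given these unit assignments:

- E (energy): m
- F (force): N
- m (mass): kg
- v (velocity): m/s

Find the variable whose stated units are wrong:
E

The variable E (energy) should have units J, not m.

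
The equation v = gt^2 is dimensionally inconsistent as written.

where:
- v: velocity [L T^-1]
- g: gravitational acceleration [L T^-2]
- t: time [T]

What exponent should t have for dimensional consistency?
The exponent of t should be 1: v = gt

The LHS v has dimensions [L T^-1]; t has dimensions [T].
As written, the RHS gt^2 (exponent 2 on t) has dimensions [L], which does not match.
With exponent 1, the RHS gt has dimensions [L T^-1], matching the LHS.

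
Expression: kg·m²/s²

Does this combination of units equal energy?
Yes

The expression kg·m²/s² has dimensions [L^2 M T^-2], which is exactly energy [L^2 M T^-2].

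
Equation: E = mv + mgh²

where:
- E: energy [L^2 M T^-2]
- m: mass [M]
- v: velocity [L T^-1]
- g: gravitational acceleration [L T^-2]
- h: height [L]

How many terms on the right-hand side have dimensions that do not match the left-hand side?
2

LHS E: [L^2 M T^-2]
- mv: [L M T^-1] ✗
- mgh²: [L^3 M T^-2] ✗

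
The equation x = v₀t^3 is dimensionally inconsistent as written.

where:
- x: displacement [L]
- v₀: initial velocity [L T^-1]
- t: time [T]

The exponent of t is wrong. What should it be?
The exponent of t should be 1: x = v₀t

The LHS x has dimensions [L]; t has dimensions [T].
As written, the RHS v₀t^3 (exponent 3 on t) has dimensions [L T^2], which does not match.
With exponent 1, the RHS v₀t has dimensions [L], matching the LHS.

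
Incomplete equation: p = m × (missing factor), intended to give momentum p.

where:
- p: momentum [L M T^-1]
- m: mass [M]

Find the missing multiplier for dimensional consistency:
v (velocity), dimensions [L T^-1]

p has dimensions [L M T^-1] and m has dimensions [M].
The missing factor must have dimensions [L M T^-1] / [M] = [L T^-1], i.e. velocity (v).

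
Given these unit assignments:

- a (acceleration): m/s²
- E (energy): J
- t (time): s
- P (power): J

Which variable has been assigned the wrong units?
P

The variable P (power) should have units W, not J.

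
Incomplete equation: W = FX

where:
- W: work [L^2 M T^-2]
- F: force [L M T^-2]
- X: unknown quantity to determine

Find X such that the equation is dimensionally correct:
X = d (distance), dimensions [L]

W has dimensions [L^2 M T^-2]; the rest of the RHS (F) has dimensions [L M T^-2].
So X must have dimensions [L] — X = d (distance).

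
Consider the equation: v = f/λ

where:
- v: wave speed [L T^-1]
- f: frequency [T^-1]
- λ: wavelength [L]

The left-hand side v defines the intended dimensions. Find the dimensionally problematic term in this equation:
The right-hand side term f/λ

v has dimensions [L T^-1], but f/λ has dimensions [L^-1 T^-1], so the term f/λ is dimensionally wrong for v.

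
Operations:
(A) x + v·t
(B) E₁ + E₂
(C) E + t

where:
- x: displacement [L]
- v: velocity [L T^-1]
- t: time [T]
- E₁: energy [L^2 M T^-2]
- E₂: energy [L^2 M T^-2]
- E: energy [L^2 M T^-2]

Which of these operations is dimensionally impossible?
(C) E + t

(A) x + v·t: x [L] and v·t [L] — same dimensions ✓
(B) E₁ + E₂: E₁ [L^2 M T^-2] and E₂ [L^2 M T^-2] — same dimensions ✓
(C) E + t: E [L^2 M T^-2] and t [T] — different dimensions cannot be added/subtracted ✗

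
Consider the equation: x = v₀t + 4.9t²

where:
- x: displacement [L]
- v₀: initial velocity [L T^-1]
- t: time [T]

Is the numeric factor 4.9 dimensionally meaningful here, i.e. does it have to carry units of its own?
Yes

x has dimensions [L], while t² alone has dimensions [T^2]. For the equation to balance, the factor 4.9 must carry dimensions [L T^-2] — it is a dimensional constant (a numerical value of a physical quantity with its units suppressed), not a pure number.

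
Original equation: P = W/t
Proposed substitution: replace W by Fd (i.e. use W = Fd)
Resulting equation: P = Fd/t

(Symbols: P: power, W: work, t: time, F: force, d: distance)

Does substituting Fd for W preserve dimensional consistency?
Yes

[W] = [L^2 M T^-2] and [Fd] = [L^2 M T^-2]. These match, so the substitution replaces a quantity by one of the same dimensions and the result P = Fd/t has LHS [L^2 M T^-3] vs RHS [L^2 M T^-3] — still consistent.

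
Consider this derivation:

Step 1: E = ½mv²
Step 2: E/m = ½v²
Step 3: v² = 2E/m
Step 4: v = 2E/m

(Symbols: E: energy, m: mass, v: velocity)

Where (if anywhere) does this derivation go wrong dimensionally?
Step 4

Step 1: E = ½mv² → LHS [L^2 M T^-2], RHS [L^2 M T^-2] ✓
Step 2: E/m = ½v² → LHS [L^2 T^-2], RHS [L^2 T^-2] ✓
Step 3: v² = 2E/m → LHS [L^2 T^-2], RHS [L^2 T^-2] ✓
Step 4: v = 2E/m → LHS [L T^-1], RHS [L^2 T^-2] ✗

The first dimensional inconsistency appears in step 4: v = 2E/m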